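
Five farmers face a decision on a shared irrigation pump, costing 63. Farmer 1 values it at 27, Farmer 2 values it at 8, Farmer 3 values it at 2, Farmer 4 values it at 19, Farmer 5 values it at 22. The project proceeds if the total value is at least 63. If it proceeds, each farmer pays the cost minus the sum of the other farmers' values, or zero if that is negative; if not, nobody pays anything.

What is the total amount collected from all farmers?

23

Total value 78 ≥ cost 63, so it is built.
Farmer 1: others sum to 51; max(0, 63 - 51) = 12.
Farmer 2: others sum to 70; max(0, 63 - 70) = 0.
Farmer 3: others sum to 76; max(0, 63 - 76) = 0.
Farmer 4: others sum to 59; max(0, 63 - 59) = 4.
Farmer 5: others sum to 56; max(0, 63 - 56) = 7.
Total collected = 12 + 0 + 0 + 4 + 7 = 23.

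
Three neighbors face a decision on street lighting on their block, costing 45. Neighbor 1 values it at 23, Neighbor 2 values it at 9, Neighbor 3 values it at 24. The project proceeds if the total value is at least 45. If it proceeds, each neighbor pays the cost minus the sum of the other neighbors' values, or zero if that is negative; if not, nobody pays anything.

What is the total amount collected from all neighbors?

Total value 56 ≥ cost 45, so it is built.
Neighbor 1: others sum to 33; max(0, 45 - 33) = 12.
Neighbor 2: others sum to 47; max(0, 45 - 47) = 0.
Neighbor 3: others sum to 32; max(0, 45 - 32) = 13.
Total collected = 12 + 0 + 13 = 25.

25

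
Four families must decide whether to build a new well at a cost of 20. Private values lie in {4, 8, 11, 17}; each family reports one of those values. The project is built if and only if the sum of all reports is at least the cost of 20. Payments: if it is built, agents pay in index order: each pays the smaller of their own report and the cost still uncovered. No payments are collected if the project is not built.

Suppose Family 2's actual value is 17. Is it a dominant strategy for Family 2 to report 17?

No

Consider the case where Family 1 reports 4, Family 3 reports 4 and Family 4 reports 4.
Truthful report 17: project built, pays 16, utility 17 - 16 = 1.
Report 8 instead: project built, pays 8, utility 17 - 8 = 9.
Since 9 > 1, reporting 8 is strictly better here, so truthful reporting is not dominant.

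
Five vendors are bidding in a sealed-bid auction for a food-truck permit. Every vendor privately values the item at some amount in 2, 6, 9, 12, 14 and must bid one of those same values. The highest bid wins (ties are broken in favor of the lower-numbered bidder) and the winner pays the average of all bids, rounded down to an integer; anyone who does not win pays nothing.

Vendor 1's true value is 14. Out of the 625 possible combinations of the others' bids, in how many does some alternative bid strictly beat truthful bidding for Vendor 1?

Others bid (2, 2, 2, 2): truth gives 10; bid 2 gives 12 > 10. Violating.
Others bid (2, 2, 2, 6): truth gives 9; bid 6 gives 11 > 9. Violating.
Others bid (2, 2, 2, 9): truth gives 9; bid 9 gives 10 > 9. Violating.
Others bid (2, 2, 6, 2): truth gives 9; bid 6 gives 11 > 9. Violating.
Others bid (2, 2, 2, 12): truth gives 8; no alternative beats it.
Others bid (2, 2, 2, 14): truth gives 8; no alternative beats it.
(Checking all 625 profiles: 157 have a profitable deviation, 468 do not.)

157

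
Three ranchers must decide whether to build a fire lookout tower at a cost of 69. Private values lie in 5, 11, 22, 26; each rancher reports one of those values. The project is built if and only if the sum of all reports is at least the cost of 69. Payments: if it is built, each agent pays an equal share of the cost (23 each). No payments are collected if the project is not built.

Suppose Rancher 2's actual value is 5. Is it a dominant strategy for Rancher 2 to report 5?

Yes

Check each profile of the others' reports and compare truth against every alternative report.
Others report (5, 5): truth gives 0, best alternative gives 0.
Others report (5, 11): truth gives 0, best alternative gives 0.
Others report (5, 22): truth gives 0, best alternative gives 0.
Others report (5, 26): truth gives 0, best alternative gives 0.
Others report (11, 5): truth gives 0, best alternative gives 0.
Others report (11, 11): truth gives 0, best alternative gives 0.
(Remaining 10 profiles checked similarly; truth is weakly best in each.)
In every case the truthful report is at least as good as any alternative, so it is a dominant strategy.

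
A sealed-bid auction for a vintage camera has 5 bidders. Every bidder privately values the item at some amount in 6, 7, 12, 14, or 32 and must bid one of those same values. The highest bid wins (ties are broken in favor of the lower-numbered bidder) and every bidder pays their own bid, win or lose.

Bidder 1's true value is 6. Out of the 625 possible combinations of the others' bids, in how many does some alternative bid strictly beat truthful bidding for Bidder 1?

15

Others bid (6, 6, 6, 7): truth gives -6; bid 7 gives -1 > -6. Violating.
Others bid (6, 6, 7, 6): truth gives -6; bid 7 gives -1 > -6. Violating.
Others bid (6, 6, 7, 7): truth gives -6; bid 7 gives -1 > -6. Violating.
Others bid (6, 7, 6, 6): truth gives -6; bid 7 gives -1 > -6. Violating.
Others bid (6, 6, 6, 6): truth gives 0; no alternative beats it.
Others bid (6, 6, 6, 12): truth gives -6; no alternative beats it.
(Checking all 625 profiles: 15 have a profitable deviation, 610 do not.)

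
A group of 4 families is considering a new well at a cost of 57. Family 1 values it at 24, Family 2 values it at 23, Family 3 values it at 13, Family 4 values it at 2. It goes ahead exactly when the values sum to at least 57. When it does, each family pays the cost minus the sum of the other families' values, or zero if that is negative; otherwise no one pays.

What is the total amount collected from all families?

Total value 62 ≥ cost 57, so it is built.
Family 1: others sum to 38; max(0, 57 - 38) = 19.
Family 2: others sum to 39; max(0, 57 - 39) = 18.
Family 3: others sum to 49; max(0, 57 - 49) = 8.
Family 4: others sum to 60; max(0, 57 - 60) = 0.
Total collected = 19 + 18 + 8 + 0 = 45.

45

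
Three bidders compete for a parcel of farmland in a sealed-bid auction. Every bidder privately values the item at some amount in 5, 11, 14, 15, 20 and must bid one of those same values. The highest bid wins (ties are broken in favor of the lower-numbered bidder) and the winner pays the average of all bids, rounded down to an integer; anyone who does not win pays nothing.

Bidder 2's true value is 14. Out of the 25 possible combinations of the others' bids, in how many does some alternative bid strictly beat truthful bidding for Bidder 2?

Others bid (5, 5): truth gives 6; bid 11 gives 7 > 6. Violating.
Others bid (5, 11): truth gives 4; bid 11 gives 5 > 4. Violating.
Others bid (5, 15): truth gives 0; bid 15 gives 3 > 0. Violating.
Others bid (11, 15): truth gives 0; bid 15 gives 1 > 0. Violating.
Others bid (5, 14): truth gives 3; no alternative beats it.
Others bid (5, 20): truth gives 0; no alternative beats it.
(Checking all 25 profiles: 7 have a profitable deviation, 18 do not.)

7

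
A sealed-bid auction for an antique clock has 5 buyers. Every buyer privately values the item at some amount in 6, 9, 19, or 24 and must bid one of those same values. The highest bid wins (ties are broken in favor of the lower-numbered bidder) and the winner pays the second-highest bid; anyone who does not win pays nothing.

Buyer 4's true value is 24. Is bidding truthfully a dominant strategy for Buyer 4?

Yes

Check each profile of the others' bids and compare truth against every alternative bid.
Others bid (6, 6, 19, 6): truth gives 5, best alternative gives 0.
Others bid (6, 6, 19, 9): truth gives 5, best alternative gives 0.
Others bid (6, 6, 19, 19): truth gives 5, best alternative gives 0.
Others bid (6, 9, 19, 6): truth gives 5, best alternative gives 0.
Others bid (6, 9, 19, 9): truth gives 5, best alternative gives 0.
Others bid (6, 9, 19, 19): truth gives 5, best alternative gives 0.
(Remaining 250 profiles checked similarly; truth is weakly best in each.)
In every case the truthful bid is at least as good as any alternative, so it is a dominant strategy.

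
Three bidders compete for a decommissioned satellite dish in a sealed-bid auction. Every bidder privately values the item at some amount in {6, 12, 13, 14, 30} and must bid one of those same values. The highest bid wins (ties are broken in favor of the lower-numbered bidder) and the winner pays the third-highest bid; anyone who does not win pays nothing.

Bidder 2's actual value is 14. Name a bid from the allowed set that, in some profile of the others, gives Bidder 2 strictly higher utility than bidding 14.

Suppose Bidder 1 bids 6 and Bidder 3 bids 30.
Bid 14: loses, pays 0, utility 0.
Bid 30: wins, pays 6, utility 14 - 6 = 8.
So bidding 30 beats truth here (8 > 0).

30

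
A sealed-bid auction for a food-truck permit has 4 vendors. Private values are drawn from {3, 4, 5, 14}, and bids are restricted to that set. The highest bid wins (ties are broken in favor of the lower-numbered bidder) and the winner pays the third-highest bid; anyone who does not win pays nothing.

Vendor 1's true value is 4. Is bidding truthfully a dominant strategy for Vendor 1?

No

Consider the case where Vendor 2 bids 3, Vendor 3 bids 3 and Vendor 4 bids 5.
Truthful bid 4: loses, pays 0, utility 0.
Bid 5 instead: wins, pays 3, utility 4 - 3 = 1.
Since 1 > 0, bidding 5 is strictly better here, so truthful bidding is not dominant.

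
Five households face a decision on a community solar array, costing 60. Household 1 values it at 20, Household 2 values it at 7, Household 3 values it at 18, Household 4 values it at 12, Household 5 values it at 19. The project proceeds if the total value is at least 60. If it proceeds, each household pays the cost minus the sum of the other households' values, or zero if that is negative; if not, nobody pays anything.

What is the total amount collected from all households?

9

Total value 76 ≥ cost 60, so it is built.
Household 1: others sum to 56; max(0, 60 - 56) = 4.
Household 2: others sum to 69; max(0, 60 - 69) = 0.
Household 3: others sum to 58; max(0, 60 - 58) = 2.
Household 4: others sum to 64; max(0, 60 - 64) = 0.
Household 5: others sum to 57; max(0, 60 - 57) = 3.
Total collected = 4 + 0 + 2 + 0 + 3 = 9.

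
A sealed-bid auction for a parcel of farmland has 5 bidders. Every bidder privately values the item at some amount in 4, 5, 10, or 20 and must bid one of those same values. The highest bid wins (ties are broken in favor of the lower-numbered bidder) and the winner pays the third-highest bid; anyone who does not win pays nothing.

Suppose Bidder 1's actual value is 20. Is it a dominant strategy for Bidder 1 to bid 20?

Yes

Check each profile of the others' bids and compare truth against every alternative bid.
Others bid (4, 4, 4, 20): truth gives 16, best alternative gives 0.
Others bid (4, 4, 20, 4): truth gives 16, best alternative gives 0.
Others bid (4, 20, 4, 4): truth gives 16, best alternative gives 0.
Others bid (20, 4, 4, 4): truth gives 16, best alternative gives 0.
Others bid (4, 4, 5, 20): truth gives 15, best alternative gives 0.
Others bid (4, 4, 20, 5): truth gives 15, best alternative gives 0.
(Remaining 250 profiles checked similarly; truth is weakly best in each.)
In every case the truthful bid is at least as good as any alternative, so it is a dominant strategy.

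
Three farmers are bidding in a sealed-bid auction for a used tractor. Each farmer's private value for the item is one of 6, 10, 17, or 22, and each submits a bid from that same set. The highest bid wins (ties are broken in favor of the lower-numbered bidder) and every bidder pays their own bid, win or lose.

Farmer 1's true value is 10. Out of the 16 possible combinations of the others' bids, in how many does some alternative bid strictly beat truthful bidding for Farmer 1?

13

Others bid (6, 6): truth gives 0; bid 6 gives 4 > 0. Violating.
Others bid (6, 17): truth gives -10; bid 6 gives -6 > -10. Violating.
Others bid (6, 22): truth gives -10; bid 6 gives -6 > -10. Violating.
Others bid (10, 17): truth gives -10; bid 6 gives -6 > -10. Violating.
Others bid (6, 10): truth gives 0; no alternative beats it.
Others bid (10, 6): truth gives 0; no alternative beats it.
(Checking all 16 profiles: 13 have a profitable deviation, 3 do not.)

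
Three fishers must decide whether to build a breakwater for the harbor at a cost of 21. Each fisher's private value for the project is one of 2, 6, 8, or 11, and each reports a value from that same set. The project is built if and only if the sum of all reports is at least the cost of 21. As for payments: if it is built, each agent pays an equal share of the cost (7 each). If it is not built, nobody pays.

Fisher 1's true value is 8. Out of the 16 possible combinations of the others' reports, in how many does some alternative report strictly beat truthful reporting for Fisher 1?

Others report (2, 8): truth gives 0; report 11 gives 1 > 0. Violating.
Others report (6, 6): truth gives 0; report 11 gives 1 > 0. Violating.
Others report (8, 2): truth gives 0; report 11 gives 1 > 0. Violating.
Others report (2, 2): truth gives 0; no alternative beats it.
Others report (2, 6): truth gives 0; no alternative beats it.
(Checking all 16 profiles: 3 have a profitable deviation, 13 do not.)

3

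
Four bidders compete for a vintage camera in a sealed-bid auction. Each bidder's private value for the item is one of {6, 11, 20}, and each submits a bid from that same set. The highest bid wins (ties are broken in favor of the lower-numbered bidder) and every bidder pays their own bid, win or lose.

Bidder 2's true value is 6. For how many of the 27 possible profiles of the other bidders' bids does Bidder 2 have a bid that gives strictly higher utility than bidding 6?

Others bid (6, 6, 6): truth gives -6; bid 11 gives -5 > -6. Violating.
Others bid (6, 6, 11): truth gives -6; bid 11 gives -5 > -6. Violating.
Others bid (6, 11, 6): truth gives -6; bid 11 gives -5 > -6. Violating.
Others bid (6, 11, 11): truth gives -6; bid 11 gives -5 > -6. Violating.
Others bid (6, 6, 20): truth gives -6; no alternative beats it.
Others bid (6, 11, 20): truth gives -6; no alternative beats it.
(Checking all 27 profiles: 4 have a profitable deviation, 23 do not.)

4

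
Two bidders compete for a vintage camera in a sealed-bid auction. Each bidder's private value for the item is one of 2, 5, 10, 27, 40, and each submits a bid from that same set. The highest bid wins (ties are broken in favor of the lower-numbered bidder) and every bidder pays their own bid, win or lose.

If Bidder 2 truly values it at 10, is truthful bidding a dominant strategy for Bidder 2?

No

Consider the case where Bidder 1 bids 2.
Truthful bid 10: wins, pays 10, utility 10 - 10 = 0.
Bid 5 instead: wins, pays 5, utility 10 - 5 = 5.
Since 5 > 0, bidding 5 is strictly better here, so truthful bidding is not dominant.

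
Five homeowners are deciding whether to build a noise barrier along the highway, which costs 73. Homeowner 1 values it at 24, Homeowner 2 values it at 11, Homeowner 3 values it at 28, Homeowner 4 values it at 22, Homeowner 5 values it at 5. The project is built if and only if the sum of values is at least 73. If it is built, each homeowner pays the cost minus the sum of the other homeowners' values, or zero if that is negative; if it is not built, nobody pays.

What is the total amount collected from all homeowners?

Total value 90 ≥ cost 73, so it is built.
Homeowner 1: others sum to 66; max(0, 73 - 66) = 7.
Homeowner 2: others sum to 79; max(0, 73 - 79) = 0.
Homeowner 3: others sum to 62; max(0, 73 - 62) = 11.
Homeowner 4: others sum to 68; max(0, 73 - 68) = 5.
Homeowner 5: others sum to 85; max(0, 73 - 85) = 0.
Total collected = 7 + 0 + 11 + 5 + 0 = 23.

23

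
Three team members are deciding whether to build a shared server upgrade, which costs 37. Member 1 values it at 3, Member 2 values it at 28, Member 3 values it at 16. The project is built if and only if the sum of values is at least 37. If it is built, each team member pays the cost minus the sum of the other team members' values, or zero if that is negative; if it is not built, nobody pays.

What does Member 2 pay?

Total value 47 ≥ cost 37, so the project is built.
The other team members' values sum to 19.
Cost minus that sum is 37 - 19 = 18.

18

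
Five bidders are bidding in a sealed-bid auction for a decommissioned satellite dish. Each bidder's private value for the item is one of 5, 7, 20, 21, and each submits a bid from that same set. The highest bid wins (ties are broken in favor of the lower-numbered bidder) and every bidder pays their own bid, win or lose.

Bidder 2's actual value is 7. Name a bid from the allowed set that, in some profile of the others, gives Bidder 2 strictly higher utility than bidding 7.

5

Suppose Bidder 1 bids 5, Bidder 3 bids 5, Bidder 4 bids 5 and Bidder 5 bids 20.
Bid 7: loses but pays 7, utility -7.
Bid 5: loses but pays 5, utility -5.
So bidding 5 beats truth here (-5 > -7).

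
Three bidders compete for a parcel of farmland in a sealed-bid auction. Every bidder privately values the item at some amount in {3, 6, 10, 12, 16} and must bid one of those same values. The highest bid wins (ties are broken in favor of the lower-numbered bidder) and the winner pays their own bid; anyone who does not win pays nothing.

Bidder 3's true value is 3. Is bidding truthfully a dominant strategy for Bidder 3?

Yes

Check each profile of the others' bids and compare truth against every alternative bid.
Others bid (3, 3): truth gives 0, best alternative gives -3.
Others bid (3, 6): truth gives 0, best alternative gives 0.
Others bid (3, 10): truth gives 0, best alternative gives 0.
Others bid (3, 12): truth gives 0, best alternative gives 0.
Others bid (3, 16): truth gives 0, best alternative gives 0.
Others bid (6, 3): truth gives 0, best alternative gives 0.
(Remaining 19 profiles checked similarly; truth is weakly best in each.)
In every case the truthful bid is at least as good as any alternative, so it is a dominant strategy.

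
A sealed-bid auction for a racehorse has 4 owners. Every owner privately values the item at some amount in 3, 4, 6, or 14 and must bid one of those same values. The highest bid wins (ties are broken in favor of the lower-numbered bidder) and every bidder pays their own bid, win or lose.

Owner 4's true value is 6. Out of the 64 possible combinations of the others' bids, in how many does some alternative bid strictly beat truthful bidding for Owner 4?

57

Others bid (3, 3, 3): truth gives 0; bid 4 gives 2 > 0. Violating.
Others bid (3, 3, 6): truth gives -6; bid 3 gives -3 > -6. Violating.
Others bid (3, 3, 14): truth gives -6; bid 3 gives -3 > -6. Violating.
Others bid (3, 4, 6): truth gives -6; bid 3 gives -3 > -6. Violating.
Others bid (3, 3, 4): truth gives 0; no alternative beats it.
Others bid (3, 4, 3): truth gives 0; no alternative beats it.
(Checking all 64 profiles: 57 have a profitable deviation, 7 do not.)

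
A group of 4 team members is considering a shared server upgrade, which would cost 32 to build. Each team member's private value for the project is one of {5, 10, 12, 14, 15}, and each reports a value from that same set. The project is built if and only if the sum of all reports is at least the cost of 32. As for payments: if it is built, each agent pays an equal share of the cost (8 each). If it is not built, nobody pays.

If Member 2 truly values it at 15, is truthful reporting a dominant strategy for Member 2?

Check each profile of the others' reports and compare truth against every alternative report.
Others report (5, 5, 10): truth gives 7, best alternative gives 7.
Others report (5, 5, 12): truth gives 7, best alternative gives 7.
Others report (5, 5, 14): truth gives 7, best alternative gives 7.
Others report (5, 5, 15): truth gives 7, best alternative gives 7.
Others report (5, 10, 5): truth gives 7, best alternative gives 7.
Others report (5, 10, 10): truth gives 7, best alternative gives 7.
(Remaining 119 profiles checked similarly; truth is weakly best in each.)
In every case the truthful report is at least as good as any alternative, so it is a dominant strategy.

Yes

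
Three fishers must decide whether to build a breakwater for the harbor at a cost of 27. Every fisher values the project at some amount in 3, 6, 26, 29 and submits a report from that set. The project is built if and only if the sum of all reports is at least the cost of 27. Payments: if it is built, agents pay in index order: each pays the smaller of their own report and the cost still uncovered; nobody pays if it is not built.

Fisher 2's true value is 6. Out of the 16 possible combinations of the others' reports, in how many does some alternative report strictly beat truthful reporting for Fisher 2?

Others report (3, 26): truth gives 0; report 3 gives 3 > 0. Violating.
Others report (3, 29): truth gives 0; report 3 gives 3 > 0. Violating.
Others report (6, 26): truth gives 0; report 3 gives 3 > 0. Violating.
Others report (6, 29): truth gives 0; report 3 gives 3 > 0. Violating.
Others report (3, 3): truth gives 0; no alternative beats it.
Others report (3, 6): truth gives 0; no alternative beats it.
(Checking all 16 profiles: 4 have a profitable deviation, 12 do not.)

4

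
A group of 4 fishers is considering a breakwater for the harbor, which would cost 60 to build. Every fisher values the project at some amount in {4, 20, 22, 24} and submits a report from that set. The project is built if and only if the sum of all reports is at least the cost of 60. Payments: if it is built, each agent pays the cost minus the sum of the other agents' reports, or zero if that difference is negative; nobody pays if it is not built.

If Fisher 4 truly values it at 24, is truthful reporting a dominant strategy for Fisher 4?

Yes

Check each profile of the others' reports and compare truth against every alternative report.
Others report (20, 20, 20): truth gives 24, best alternative gives 24.
Others report (20, 20, 22): truth gives 24, best alternative gives 24.
Others report (20, 20, 24): truth gives 24, best alternative gives 24.
Others report (20, 22, 20): truth gives 24, best alternative gives 24.
Others report (20, 22, 22): truth gives 24, best alternative gives 24.
Others report (20, 22, 24): truth gives 24, best alternative gives 24.
(Remaining 58 profiles checked similarly; truth is weakly best in each.)
In every case the truthful report is at least as good as any alternative, so it is a dominant strategy.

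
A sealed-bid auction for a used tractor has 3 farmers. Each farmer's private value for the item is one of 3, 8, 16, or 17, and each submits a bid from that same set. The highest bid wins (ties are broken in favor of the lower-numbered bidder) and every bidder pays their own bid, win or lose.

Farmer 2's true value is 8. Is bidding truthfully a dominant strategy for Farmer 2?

Consider the case where Farmer 1 bids 3 and Farmer 3 bids 16.
Truthful bid 8: loses but pays 8, utility -8.
Bid 3 instead: loses but pays 3, utility -3.
Since -3 > -8, bidding 3 is strictly better here, so truthful bidding is not dominant.

No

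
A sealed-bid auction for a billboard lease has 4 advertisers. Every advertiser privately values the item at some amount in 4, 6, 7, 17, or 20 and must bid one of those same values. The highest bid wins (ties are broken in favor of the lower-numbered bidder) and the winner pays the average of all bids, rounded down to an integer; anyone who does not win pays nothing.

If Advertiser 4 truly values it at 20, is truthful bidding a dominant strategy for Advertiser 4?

No

Consider the case where Advertiser 1 bids 4, Advertiser 2 bids 4 and Advertiser 3 bids 4.
Truthful bid 20: wins, pays 8, utility 20 - 8 = 12.
Bid 6 instead: wins, pays 4, utility 20 - 4 = 16.
Since 16 > 12, bidding 6 is strictly better here, so truthful bidding is not dominant.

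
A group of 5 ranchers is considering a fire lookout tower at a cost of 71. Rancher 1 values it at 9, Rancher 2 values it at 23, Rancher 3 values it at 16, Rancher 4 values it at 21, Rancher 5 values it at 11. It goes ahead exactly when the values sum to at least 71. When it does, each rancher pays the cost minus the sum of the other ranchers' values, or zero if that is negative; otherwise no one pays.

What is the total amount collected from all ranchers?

35

Total value 80 ≥ cost 71, so it is built.
Rancher 1: others sum to 71; max(0, 71 - 71) = 0.
Rancher 2: others sum to 57; max(0, 71 - 57) = 14.
Rancher 3: others sum to 64; max(0, 71 - 64) = 7.
Rancher 4: others sum to 59; max(0, 71 - 59) = 12.
Rancher 5: others sum to 69; max(0, 71 - 69) = 2.
Total collected = 0 + 14 + 7 + 12 + 2 = 35.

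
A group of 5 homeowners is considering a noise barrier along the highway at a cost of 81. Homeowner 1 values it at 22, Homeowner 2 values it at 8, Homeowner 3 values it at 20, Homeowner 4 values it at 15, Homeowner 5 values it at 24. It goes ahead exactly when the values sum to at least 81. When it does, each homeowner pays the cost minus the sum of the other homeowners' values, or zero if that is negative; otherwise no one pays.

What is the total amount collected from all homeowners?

Total value 89 ≥ cost 81, so it is built.
Homeowner 1: others sum to 67; max(0, 81 - 67) = 14.
Homeowner 2: others sum to 81; max(0, 81 - 81) = 0.
Homeowner 3: others sum to 69; max(0, 81 - 69) = 12.
Homeowner 4: others sum to 74; max(0, 81 - 74) = 7.
Homeowner 5: others sum to 65; max(0, 81 - 65) = 16.
Total collected = 14 + 0 + 12 + 7 + 16 = 49.

49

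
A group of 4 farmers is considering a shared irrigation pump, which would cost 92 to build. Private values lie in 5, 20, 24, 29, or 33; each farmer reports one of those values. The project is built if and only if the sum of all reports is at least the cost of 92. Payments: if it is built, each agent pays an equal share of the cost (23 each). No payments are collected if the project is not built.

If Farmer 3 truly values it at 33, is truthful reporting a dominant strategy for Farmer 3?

Yes

Check each profile of the others' reports and compare truth against every alternative report.
Others report (5, 24, 33): truth gives 10, best alternative gives 0.
Others report (5, 33, 24): truth gives 10, best alternative gives 0.
Others report (20, 20, 20): truth gives 10, best alternative gives 0.
Others report (24, 5, 33): truth gives 10, best alternative gives 0.
Others report (24, 33, 5): truth gives 10, best alternative gives 0.
Others report (33, 5, 24): truth gives 10, best alternative gives 0.
(Remaining 119 profiles checked similarly; truth is weakly best in each.)
In every case the truthful report is at least as good as any alternative, so it is a dominant strategy.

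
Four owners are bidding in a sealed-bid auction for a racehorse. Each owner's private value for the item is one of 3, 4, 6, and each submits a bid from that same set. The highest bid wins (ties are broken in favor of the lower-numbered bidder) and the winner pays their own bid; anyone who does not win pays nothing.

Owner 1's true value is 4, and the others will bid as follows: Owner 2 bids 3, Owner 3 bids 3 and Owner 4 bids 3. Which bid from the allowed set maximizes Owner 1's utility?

Bid 3: wins, pays 3, utility 4 - 3 = 1.
Bid 4: wins, pays 4, utility 4 - 4 = 0.
Bid 6: wins, pays 6, utility 4 - 6 = -2.
The best choice is 3 with utility 1.

3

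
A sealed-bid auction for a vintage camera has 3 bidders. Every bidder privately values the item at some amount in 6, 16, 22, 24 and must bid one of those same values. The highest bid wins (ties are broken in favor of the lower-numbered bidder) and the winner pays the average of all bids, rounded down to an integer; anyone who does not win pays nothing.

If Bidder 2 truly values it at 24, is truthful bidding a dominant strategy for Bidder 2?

Consider the case where Bidder 1 bids 6 and Bidder 3 bids 6.
Truthful bid 24: wins, pays 12, utility 24 - 12 = 12.
Bid 16 instead: wins, pays 9, utility 24 - 9 = 15.
Since 15 > 12, bidding 16 is strictly better here, so truthful bidding is not dominant.

No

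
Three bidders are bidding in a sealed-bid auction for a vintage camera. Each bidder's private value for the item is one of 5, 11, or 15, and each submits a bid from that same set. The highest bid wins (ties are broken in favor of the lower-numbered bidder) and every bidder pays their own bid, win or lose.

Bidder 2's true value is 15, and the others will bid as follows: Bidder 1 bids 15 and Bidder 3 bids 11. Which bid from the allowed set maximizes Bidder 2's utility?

Bid 5: loses but pays 5, utility -5.
Bid 11: loses but pays 11, utility -11.
Bid 15: loses but pays 15, utility -15.
The best choice is 5 with utility -5.

5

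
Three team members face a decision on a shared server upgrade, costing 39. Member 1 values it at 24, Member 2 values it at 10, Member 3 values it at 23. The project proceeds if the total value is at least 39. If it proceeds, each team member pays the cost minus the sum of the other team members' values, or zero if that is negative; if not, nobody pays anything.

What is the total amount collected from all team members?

Total value 57 ≥ cost 39, so it is built.
Member 1: others sum to 33; max(0, 39 - 33) = 6.
Member 2: others sum to 47; max(0, 39 - 47) = 0.
Member 3: others sum to 34; max(0, 39 - 34) = 5.
Total collected = 6 + 0 + 5 = 11.

11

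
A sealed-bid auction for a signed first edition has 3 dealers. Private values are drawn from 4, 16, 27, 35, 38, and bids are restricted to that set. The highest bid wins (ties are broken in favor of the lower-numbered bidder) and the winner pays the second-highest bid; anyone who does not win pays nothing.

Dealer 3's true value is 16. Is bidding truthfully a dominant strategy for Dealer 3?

Yes

Check each profile of the others' bids and compare truth against every alternative bid.
Others bid (4, 4): truth gives 12, best alternative gives 12.
Others bid (4, 16): truth gives 0, best alternative gives 0.
Others bid (4, 27): truth gives 0, best alternative gives 0.
Others bid (4, 35): truth gives 0, best alternative gives 0.
Others bid (4, 38): truth gives 0, best alternative gives 0.
Others bid (16, 4): truth gives 0, best alternative gives 0.
(Remaining 19 profiles checked similarly; truth is weakly best in each.)
In every case the truthful bid is at least as good as any alternative, so it is a dominant strategy.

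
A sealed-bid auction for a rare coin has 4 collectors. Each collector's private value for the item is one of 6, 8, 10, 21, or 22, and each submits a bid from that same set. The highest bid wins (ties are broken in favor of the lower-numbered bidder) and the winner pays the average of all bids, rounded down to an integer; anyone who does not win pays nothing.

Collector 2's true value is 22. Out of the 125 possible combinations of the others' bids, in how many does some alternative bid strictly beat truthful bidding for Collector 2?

Others bid (6, 6, 6): truth gives 12; bid 8 gives 16 > 12. Violating.
Others bid (6, 6, 8): truth gives 12; bid 8 gives 15 > 12. Violating.
Others bid (6, 6, 10): truth gives 11; bid 10 gives 14 > 11. Violating.
Others bid (6, 8, 6): truth gives 12; bid 8 gives 15 > 12. Violating.
Others bid (6, 6, 21): truth gives 9; no alternative beats it.
Others bid (6, 6, 22): truth gives 8; no alternative beats it.
(Checking all 125 profiles: 24 have a profitable deviation, 101 do not.)

24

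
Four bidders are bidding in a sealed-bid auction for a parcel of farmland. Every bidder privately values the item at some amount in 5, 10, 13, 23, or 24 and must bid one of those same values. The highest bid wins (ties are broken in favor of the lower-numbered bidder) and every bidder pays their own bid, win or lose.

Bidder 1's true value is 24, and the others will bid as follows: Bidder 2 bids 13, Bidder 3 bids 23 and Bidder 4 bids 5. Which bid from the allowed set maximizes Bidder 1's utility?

23

Bid 5: loses but pays 5, utility -5.
Bid 10: loses but pays 10, utility -10.
Bid 13: loses but pays 13, utility -13.
Bid 23: wins, pays 23, utility 24 - 23 = 1.
Bid 24: wins, pays 24, utility 24 - 24 = 0.
The best choice is 23 with utility 1.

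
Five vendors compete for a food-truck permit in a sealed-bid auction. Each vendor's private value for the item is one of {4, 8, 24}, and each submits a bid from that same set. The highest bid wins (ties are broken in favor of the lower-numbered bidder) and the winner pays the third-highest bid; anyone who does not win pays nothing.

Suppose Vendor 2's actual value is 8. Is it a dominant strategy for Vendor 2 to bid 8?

No

Consider the case where Vendor 1 bids 4, Vendor 3 bids 4, Vendor 4 bids 4 and Vendor 5 bids 24.
Truthful bid 8: loses, pays 0, utility 0.
Bid 24 instead: wins, pays 4, utility 8 - 4 = 4.
Since 4 > 0, bidding 24 is strictly better here, so truthful bidding is not dominant.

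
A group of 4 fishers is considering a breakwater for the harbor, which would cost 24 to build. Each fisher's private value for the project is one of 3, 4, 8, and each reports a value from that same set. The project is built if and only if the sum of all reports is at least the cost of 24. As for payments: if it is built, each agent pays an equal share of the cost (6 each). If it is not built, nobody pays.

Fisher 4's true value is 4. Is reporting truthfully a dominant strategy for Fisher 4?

No

Consider the case where Fisher 1 reports 4, Fisher 2 reports 8 and Fisher 3 reports 8.
Truthful report 4: project built, pays 6, utility 4 - 6 = -2.
Report 3 instead: project not built, utility 0.
Since 0 > -2, reporting 3 is strictly better here, so truthful reporting is not dominant.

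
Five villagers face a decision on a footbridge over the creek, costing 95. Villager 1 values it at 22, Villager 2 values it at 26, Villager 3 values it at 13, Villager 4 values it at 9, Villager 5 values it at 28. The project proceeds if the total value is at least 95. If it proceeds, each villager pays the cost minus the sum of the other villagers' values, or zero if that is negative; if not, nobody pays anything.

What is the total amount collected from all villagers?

Total value 98 ≥ cost 95, so it is built.
Villager 1: others sum to 76; max(0, 95 - 76) = 19.
Villager 2: others sum to 72; max(0, 95 - 72) = 23.
Villager 3: others sum to 85; max(0, 95 - 85) = 10.
Villager 4: others sum to 89; max(0, 95 - 89) = 6.
Villager 5: others sum to 70; max(0, 95 - 70) = 25.
Total collected = 19 + 23 + 10 + 6 + 25 = 83.

83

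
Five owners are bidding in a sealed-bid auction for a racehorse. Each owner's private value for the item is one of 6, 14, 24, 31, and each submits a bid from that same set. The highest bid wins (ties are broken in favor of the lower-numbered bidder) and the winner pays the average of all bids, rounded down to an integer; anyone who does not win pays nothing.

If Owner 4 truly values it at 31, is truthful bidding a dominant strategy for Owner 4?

No

Consider the case where Owner 1 bids 6, Owner 2 bids 6, Owner 3 bids 6 and Owner 5 bids 6.
Truthful bid 31: wins, pays 11, utility 31 - 11 = 20.
Bid 14 instead: wins, pays 7, utility 31 - 7 = 24.
Since 24 > 20, bidding 14 is strictly better here, so truthful bidding is not dominant.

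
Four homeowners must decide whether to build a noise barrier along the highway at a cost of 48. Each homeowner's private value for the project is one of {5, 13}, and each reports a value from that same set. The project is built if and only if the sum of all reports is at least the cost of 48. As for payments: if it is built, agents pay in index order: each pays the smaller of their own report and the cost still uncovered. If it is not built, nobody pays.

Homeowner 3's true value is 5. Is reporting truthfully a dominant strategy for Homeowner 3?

Yes

Check each profile of the others' reports and compare truth against every alternative report.
Others report (13, 13, 13): truth gives 0, best alternative gives -8.
Others report (5, 5, 5): truth gives 0, best alternative gives 0.
Others report (5, 5, 13): truth gives 0, best alternative gives 0.
Others report (5, 13, 5): truth gives 0, best alternative gives 0.
Others report (5, 13, 13): truth gives 0, best alternative gives 0.
Others report (13, 5, 5): truth gives 0, best alternative gives 0.
(Remaining 2 profiles checked similarly; truth is weakly best in each.)
In every case the truthful report is at least as good as any alternative, so it is a dominant strategy.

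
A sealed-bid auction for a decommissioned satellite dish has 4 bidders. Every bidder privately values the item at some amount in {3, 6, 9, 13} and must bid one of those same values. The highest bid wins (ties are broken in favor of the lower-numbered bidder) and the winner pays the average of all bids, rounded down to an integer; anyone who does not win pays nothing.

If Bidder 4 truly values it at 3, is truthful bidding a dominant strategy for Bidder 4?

Check each profile of the others' bids and compare truth against every alternative bid.
Others bid (3, 3, 3): truth gives 0, best alternative gives 0.
Others bid (3, 3, 6): truth gives 0, best alternative gives 0.
Others bid (3, 3, 9): truth gives 0, best alternative gives 0.
Others bid (3, 3, 13): truth gives 0, best alternative gives 0.
Others bid (3, 6, 3): truth gives 0, best alternative gives 0.
Others bid (3, 6, 6): truth gives 0, best alternative gives 0.
(Remaining 58 profiles checked similarly; truth is weakly best in each.)
In every case the truthful bid is at least as good as any alternative, so it is a dominant strategy.

Yes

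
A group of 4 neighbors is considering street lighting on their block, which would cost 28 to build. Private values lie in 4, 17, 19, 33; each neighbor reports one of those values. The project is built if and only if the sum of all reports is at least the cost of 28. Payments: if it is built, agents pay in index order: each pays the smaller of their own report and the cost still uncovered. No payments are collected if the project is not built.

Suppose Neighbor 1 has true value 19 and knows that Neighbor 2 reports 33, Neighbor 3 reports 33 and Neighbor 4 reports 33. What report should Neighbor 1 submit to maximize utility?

Report 4: project built, pays 4, utility 19 - 4 = 15.
Report 17: project built, pays 17, utility 19 - 17 = 2.
Report 19: project built, pays 19, utility 19 - 19 = 0.
Report 33: project built, pays 28, utility 19 - 28 = -9.
The best choice is 4 with utility 15.

4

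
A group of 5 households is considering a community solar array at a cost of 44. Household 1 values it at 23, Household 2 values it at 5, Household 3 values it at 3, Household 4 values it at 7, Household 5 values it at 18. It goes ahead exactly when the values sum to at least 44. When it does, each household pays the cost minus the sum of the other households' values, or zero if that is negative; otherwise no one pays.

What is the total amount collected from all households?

Total value 56 ≥ cost 44, so it is built.
Household 1: others sum to 33; max(0, 44 - 33) = 11.
Household 2: others sum to 51; max(0, 44 - 51) = 0.
Household 3: others sum to 53; max(0, 44 - 53) = 0.
Household 4: others sum to 49; max(0, 44 - 49) = 0.
Household 5: others sum to 38; max(0, 44 - 38) = 6.
Total collected = 11 + 0 + 0 + 0 + 6 = 17.

17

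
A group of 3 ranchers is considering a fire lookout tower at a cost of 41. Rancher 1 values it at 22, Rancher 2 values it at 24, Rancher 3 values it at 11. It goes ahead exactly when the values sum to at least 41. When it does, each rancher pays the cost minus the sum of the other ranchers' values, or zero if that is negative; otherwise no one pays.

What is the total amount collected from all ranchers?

14

Total value 57 ≥ cost 41, so it is built.
Rancher 1: others sum to 35; max(0, 41 - 35) = 6.
Rancher 2: others sum to 33; max(0, 41 - 33) = 8.
Rancher 3: others sum to 46; max(0, 41 - 46) = 0.
Total collected = 6 + 8 + 0 = 14.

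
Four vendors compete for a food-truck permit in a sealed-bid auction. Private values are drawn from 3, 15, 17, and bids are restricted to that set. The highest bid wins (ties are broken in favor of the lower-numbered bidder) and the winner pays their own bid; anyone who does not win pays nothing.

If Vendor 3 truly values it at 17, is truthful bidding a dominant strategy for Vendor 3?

No

Consider the case where Vendor 1 bids 3, Vendor 2 bids 3 and Vendor 4 bids 3.
Truthful bid 17: wins, pays 17, utility 17 - 17 = 0.
Bid 15 instead: wins, pays 15, utility 17 - 15 = 2.
Since 2 > 0, bidding 15 is strictly better here, so truthful bidding is not dominant.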